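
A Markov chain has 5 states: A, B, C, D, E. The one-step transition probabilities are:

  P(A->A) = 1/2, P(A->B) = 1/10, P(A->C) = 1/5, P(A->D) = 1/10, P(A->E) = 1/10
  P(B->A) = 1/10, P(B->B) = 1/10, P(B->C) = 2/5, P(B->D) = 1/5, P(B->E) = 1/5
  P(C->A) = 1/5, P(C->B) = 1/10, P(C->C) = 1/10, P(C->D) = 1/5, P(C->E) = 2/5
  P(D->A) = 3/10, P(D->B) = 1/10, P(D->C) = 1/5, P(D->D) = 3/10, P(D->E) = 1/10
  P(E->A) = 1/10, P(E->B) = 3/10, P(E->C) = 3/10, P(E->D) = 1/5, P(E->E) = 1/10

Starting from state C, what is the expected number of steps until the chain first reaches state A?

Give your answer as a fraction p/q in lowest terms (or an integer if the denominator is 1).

Answer: 12060/2221

Derivation:
Let h_i = expected steps to first reach A from state i.
Boundary: h_A = 0.
First-step equations for the other states:
  h_B = 1 + 1/10*h_A + 1/10*h_B + 2/5*h_C + 1/5*h_D + 1/5*h_E
  h_C = 1 + 1/5*h_A + 1/10*h_B + 1/10*h_C + 1/5*h_D + 2/5*h_E
  h_D = 1 + 3/10*h_A + 1/10*h_B + 1/5*h_C + 3/10*h_D + 1/10*h_E
  h_E = 1 + 1/10*h_A + 3/10*h_B + 3/10*h_C + 1/5*h_D + 1/10*h_E

Substituting h_A = 0 and rearranging gives the linear system (I - Q) h = 1:
  [9/10, -2/5, -1/5, -1/5] . (h_B, h_C, h_D, h_E) = 1
  [-1/10, 9/10, -1/5, -2/5] . (h_B, h_C, h_D, h_E) = 1
  [-1/10, -1/5, 7/10, -1/10] . (h_B, h_C, h_D, h_E) = 1
  [-3/10, -3/10, -1/5, 9/10] . (h_B, h_C, h_D, h_E) = 1

Solving yields:
  h_B = 13050/2221
  h_C = 12060/2221
  h_D = 10360/2221
  h_E = 13140/2221

Starting state is C, so the expected hitting time is h_C = 12060/2221.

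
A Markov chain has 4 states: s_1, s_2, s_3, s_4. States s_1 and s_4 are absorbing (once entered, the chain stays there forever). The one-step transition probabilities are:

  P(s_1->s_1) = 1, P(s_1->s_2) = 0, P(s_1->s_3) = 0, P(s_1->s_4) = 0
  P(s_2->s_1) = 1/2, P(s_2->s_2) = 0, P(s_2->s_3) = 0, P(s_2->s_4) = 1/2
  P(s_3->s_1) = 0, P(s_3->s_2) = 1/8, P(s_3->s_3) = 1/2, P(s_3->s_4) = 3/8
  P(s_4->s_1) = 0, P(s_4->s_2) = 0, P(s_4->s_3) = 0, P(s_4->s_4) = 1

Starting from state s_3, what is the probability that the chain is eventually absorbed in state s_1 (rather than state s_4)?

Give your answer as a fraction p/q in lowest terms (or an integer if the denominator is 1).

Answer: 1/8

Derivation:
Let a_i = P(absorbed in s_1 | start in state i).
Boundary conditions: a_s_1 = 1, a_s_4 = 0.
For each transient state i, a_i = sum_j P(i->j) * a_j:
  a_s_2 = 1/2*a_s_1 + 0*a_s_2 + 0*a_s_3 + 1/2*a_s_4
  a_s_3 = 0*a_s_1 + 1/8*a_s_2 + 1/2*a_s_3 + 3/8*a_s_4

Substituting a_s_1 = 1 and a_s_4 = 0, rearrange to (I - Q) a = r where r[i] = P(i -> s_1):
  [1, 0] . (a_s_2, a_s_3) = 1/2
  [-1/8, 1/2] . (a_s_2, a_s_3) = 0

Solving yields:
  a_s_2 = 1/2
  a_s_3 = 1/8

Starting state is s_3, so the absorption probability is a_s_3 = 1/8.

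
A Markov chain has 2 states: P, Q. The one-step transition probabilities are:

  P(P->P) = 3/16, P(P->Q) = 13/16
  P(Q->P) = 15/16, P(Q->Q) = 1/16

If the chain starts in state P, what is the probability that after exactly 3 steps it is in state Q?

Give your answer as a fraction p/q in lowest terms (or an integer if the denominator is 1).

Computing P^3 by repeated multiplication:
P^1 =
  P: [3/16, 13/16]
  Q: [15/16, 1/16]
P^2 =
  P: [51/64, 13/64]
  Q: [15/64, 49/64]
P^3 =
  P: [87/256, 169/256]
  Q: [195/256, 61/256]

(P^3)[P -> Q] = 169/256

Answer: 169/256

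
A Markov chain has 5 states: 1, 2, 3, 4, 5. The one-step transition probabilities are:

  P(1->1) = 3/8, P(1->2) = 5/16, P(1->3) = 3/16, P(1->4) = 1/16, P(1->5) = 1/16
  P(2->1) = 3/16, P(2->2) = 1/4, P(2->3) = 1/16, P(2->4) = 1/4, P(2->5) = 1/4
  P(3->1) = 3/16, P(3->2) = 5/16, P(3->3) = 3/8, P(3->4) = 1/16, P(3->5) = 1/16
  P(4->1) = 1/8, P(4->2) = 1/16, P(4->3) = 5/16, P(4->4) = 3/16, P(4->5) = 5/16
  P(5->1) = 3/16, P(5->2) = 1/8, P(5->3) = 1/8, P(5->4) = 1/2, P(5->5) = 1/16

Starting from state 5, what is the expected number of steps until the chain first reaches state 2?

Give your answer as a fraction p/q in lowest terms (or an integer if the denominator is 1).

Answer: 2128/417

Derivation:
Let h_i = expected steps to first reach 2 from state i.
Boundary: h_2 = 0.
First-step equations for the other states:
  h_1 = 1 + 3/8*h_1 + 5/16*h_2 + 3/16*h_3 + 1/16*h_4 + 1/16*h_5
  h_3 = 1 + 3/16*h_1 + 5/16*h_2 + 3/8*h_3 + 1/16*h_4 + 1/16*h_5
  h_4 = 1 + 1/8*h_1 + 1/16*h_2 + 5/16*h_3 + 3/16*h_4 + 5/16*h_5
  h_5 = 1 + 3/16*h_1 + 1/8*h_2 + 1/8*h_3 + 1/2*h_4 + 1/16*h_5

Substituting h_2 = 0 and rearranging gives the linear system (I - Q) h = 1:
  [5/8, -3/16, -1/16, -1/16] . (h_1, h_3, h_4, h_5) = 1
  [-3/16, 5/8, -1/16, -1/16] . (h_1, h_3, h_4, h_5) = 1
  [-1/8, -5/16, 13/16, -5/16] . (h_1, h_3, h_4, h_5) = 1
  [-3/16, -1/8, -1/2, 15/16] . (h_1, h_3, h_4, h_5) = 1

Solving yields:
  h_1 = 1568/417
  h_3 = 1568/417
  h_4 = 2176/417
  h_5 = 2128/417

Starting state is 5, so the expected hitting time is h_5 = 2128/417.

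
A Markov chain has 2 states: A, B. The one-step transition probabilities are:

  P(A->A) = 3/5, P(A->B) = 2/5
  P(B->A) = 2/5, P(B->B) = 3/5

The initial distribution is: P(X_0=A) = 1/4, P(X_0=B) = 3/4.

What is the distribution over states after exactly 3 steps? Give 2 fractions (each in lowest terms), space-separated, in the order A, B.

Answer: 249/500 251/500

Derivation:
Propagating the distribution step by step (d_{t+1} = d_t * P):
d_0 = (A=1/4, B=3/4)
  d_1[A] = 1/4*3/5 + 3/4*2/5 = 9/20
  d_1[B] = 1/4*2/5 + 3/4*3/5 = 11/20
d_1 = (A=9/20, B=11/20)
  d_2[A] = 9/20*3/5 + 11/20*2/5 = 49/100
  d_2[B] = 9/20*2/5 + 11/20*3/5 = 51/100
d_2 = (A=49/100, B=51/100)
  d_3[A] = 49/100*3/5 + 51/100*2/5 = 249/500
  d_3[B] = 49/100*2/5 + 51/100*3/5 = 251/500
d_3 = (A=249/500, B=251/500)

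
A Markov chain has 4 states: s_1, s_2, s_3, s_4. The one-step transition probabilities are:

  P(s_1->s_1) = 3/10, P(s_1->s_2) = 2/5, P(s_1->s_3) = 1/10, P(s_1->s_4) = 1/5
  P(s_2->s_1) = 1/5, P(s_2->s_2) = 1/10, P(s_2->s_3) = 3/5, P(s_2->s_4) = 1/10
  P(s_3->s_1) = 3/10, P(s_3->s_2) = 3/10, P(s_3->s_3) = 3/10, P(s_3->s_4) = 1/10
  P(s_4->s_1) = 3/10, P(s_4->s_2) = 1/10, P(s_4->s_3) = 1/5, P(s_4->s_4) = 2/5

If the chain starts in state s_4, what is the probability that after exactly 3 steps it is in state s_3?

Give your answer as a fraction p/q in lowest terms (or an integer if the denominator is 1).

Computing P^3 by repeated multiplication:
P^1 =
  s_1: [3/10, 2/5, 1/10, 1/5]
  s_2: [1/5, 1/10, 3/5, 1/10]
  s_3: [3/10, 3/10, 3/10, 1/10]
  s_4: [3/10, 1/10, 1/5, 2/5]
P^2 =
  s_1: [13/50, 21/100, 17/50, 19/100]
  s_2: [29/100, 7/25, 7/25, 3/20]
  s_3: [27/100, 1/4, 8/25, 4/25]
  s_4: [29/100, 23/100, 23/100, 1/4]
P^3 =
  s_1: [279/1000, 123/500, 73/250, 183/1000]
  s_2: [34/125, 243/1000, 311/1000, 87/500]
  s_3: [11/40, 49/200, 61/200, 7/40]
  s_4: [277/1000, 233/1000, 143/500, 51/250]

(P^3)[s_4 -> s_3] = 143/500

Answer: 143/500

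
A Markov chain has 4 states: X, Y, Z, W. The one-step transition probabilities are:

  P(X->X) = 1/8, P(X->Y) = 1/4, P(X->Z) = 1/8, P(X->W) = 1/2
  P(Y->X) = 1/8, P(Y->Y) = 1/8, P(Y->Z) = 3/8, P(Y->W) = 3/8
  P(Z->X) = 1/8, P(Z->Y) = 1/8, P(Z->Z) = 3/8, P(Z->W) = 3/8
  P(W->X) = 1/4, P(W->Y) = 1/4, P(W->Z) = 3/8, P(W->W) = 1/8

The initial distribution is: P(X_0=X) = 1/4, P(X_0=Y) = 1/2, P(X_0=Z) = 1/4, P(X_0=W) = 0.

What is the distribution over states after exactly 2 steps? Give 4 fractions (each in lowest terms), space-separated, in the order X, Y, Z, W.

Propagating the distribution step by step (d_{t+1} = d_t * P):
d_0 = (X=1/4, Y=1/2, Z=1/4, W=0)
  d_1[X] = 1/4*1/8 + 1/2*1/8 + 1/4*1/8 + 0*1/4 = 1/8
  d_1[Y] = 1/4*1/4 + 1/2*1/8 + 1/4*1/8 + 0*1/4 = 5/32
  d_1[Z] = 1/4*1/8 + 1/2*3/8 + 1/4*3/8 + 0*3/8 = 5/16
  d_1[W] = 1/4*1/2 + 1/2*3/8 + 1/4*3/8 + 0*1/8 = 13/32
d_1 = (X=1/8, Y=5/32, Z=5/16, W=13/32)
  d_2[X] = 1/8*1/8 + 5/32*1/8 + 5/16*1/8 + 13/32*1/4 = 45/256
  d_2[Y] = 1/8*1/4 + 5/32*1/8 + 5/16*1/8 + 13/32*1/4 = 49/256
  d_2[Z] = 1/8*1/8 + 5/32*3/8 + 5/16*3/8 + 13/32*3/8 = 11/32
  d_2[W] = 1/8*1/2 + 5/32*3/8 + 5/16*3/8 + 13/32*1/8 = 37/128
d_2 = (X=45/256, Y=49/256, Z=11/32, W=37/128)

Answer: 45/256 49/256 11/32 37/128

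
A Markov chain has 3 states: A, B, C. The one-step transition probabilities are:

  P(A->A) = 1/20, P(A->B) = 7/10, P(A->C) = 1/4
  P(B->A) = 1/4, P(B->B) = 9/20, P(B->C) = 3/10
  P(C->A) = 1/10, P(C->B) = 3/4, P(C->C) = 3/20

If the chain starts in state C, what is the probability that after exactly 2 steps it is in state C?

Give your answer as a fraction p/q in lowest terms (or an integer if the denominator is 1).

Answer: 109/400

Derivation:
Computing P^2 by repeated multiplication:
P^1 =
  A: [1/20, 7/10, 1/4]
  B: [1/4, 9/20, 3/10]
  C: [1/10, 3/4, 3/20]
P^2 =
  A: [81/400, 43/80, 13/50]
  B: [31/200, 241/400, 97/400]
  C: [83/400, 13/25, 109/400]

(P^2)[C -> C] = 109/400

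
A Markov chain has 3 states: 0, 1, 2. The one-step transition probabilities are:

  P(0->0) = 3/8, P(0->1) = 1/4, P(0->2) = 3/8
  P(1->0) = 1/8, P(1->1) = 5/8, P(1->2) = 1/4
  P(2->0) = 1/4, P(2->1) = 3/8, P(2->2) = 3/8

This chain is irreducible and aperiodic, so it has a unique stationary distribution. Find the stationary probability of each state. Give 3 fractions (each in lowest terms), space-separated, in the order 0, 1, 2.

The stationary distribution satisfies pi = pi * P, i.e.:
  pi_0 = 3/8*pi_0 + 1/8*pi_1 + 1/4*pi_2
  pi_1 = 1/4*pi_0 + 5/8*pi_1 + 3/8*pi_2
  pi_2 = 3/8*pi_0 + 1/4*pi_1 + 3/8*pi_2
with normalization: pi_0 + pi_1 + pi_2 = 1.

Using the first 2 balance equations plus normalization, the linear system A*pi = b is:
  [-5/8, 1/8, 1/4] . pi = 0
  [1/4, -3/8, 3/8] . pi = 0
  [1, 1, 1] . pi = 1

Solving yields:
  pi_0 = 9/41
  pi_1 = 19/41
  pi_2 = 13/41

Verification (pi * P):
  9/41*3/8 + 19/41*1/8 + 13/41*1/4 = 9/41 = pi_0  (ok)
  9/41*1/4 + 19/41*5/8 + 13/41*3/8 = 19/41 = pi_1  (ok)
  9/41*3/8 + 19/41*1/4 + 13/41*3/8 = 13/41 = pi_2  (ok)

Answer: 9/41 19/41 13/41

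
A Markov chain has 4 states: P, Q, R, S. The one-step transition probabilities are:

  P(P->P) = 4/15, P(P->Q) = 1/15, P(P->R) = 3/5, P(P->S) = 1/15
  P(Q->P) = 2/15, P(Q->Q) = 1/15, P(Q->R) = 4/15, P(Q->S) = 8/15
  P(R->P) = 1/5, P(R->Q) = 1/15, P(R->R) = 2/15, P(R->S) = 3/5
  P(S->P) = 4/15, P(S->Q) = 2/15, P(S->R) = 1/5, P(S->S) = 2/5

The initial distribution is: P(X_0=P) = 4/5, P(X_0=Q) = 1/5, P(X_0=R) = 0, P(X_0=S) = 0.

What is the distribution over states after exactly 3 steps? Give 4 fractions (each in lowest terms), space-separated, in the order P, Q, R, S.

Propagating the distribution step by step (d_{t+1} = d_t * P):
d_0 = (P=4/5, Q=1/5, R=0, S=0)
  d_1[P] = 4/5*4/15 + 1/5*2/15 + 0*1/5 + 0*4/15 = 6/25
  d_1[Q] = 4/5*1/15 + 1/5*1/15 + 0*1/15 + 0*2/15 = 1/15
  d_1[R] = 4/5*3/5 + 1/5*4/15 + 0*2/15 + 0*1/5 = 8/15
  d_1[S] = 4/5*1/15 + 1/5*8/15 + 0*3/5 + 0*2/5 = 4/25
d_1 = (P=6/25, Q=1/15, R=8/15, S=4/25)
  d_2[P] = 6/25*4/15 + 1/15*2/15 + 8/15*1/5 + 4/25*4/15 = 2/9
  d_2[Q] = 6/25*1/15 + 1/15*1/15 + 8/15*1/15 + 4/25*2/15 = 29/375
  d_2[R] = 6/25*3/5 + 1/15*4/15 + 8/15*2/15 + 4/25*1/5 = 298/1125
  d_2[S] = 6/25*1/15 + 1/15*8/15 + 8/15*3/5 + 4/25*2/5 = 98/225
d_2 = (P=2/9, Q=29/375, R=298/1125, S=98/225)
  d_3[P] = 2/9*4/15 + 29/375*2/15 + 298/1125*1/5 + 98/225*4/15 = 4028/16875
  d_3[Q] = 2/9*1/15 + 29/375*1/15 + 298/1125*1/15 + 98/225*2/15 = 323/3375
  d_3[R] = 2/9*3/5 + 29/375*4/15 + 298/1125*2/15 + 98/225*1/5 = 4664/16875
  d_3[S] = 2/9*1/15 + 29/375*8/15 + 298/1125*3/5 + 98/225*2/5 = 6568/16875
d_3 = (P=4028/16875, Q=323/3375, R=4664/16875, S=6568/16875)

Answer: 4028/16875 323/3375 4664/16875 6568/16875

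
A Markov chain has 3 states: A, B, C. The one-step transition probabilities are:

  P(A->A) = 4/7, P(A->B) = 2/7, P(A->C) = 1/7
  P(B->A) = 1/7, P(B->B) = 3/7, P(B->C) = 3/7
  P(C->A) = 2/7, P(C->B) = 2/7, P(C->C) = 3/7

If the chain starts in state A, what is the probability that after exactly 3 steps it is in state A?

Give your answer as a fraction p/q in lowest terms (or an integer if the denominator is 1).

Computing P^3 by repeated multiplication:
P^1 =
  A: [4/7, 2/7, 1/7]
  B: [1/7, 3/7, 3/7]
  C: [2/7, 2/7, 3/7]
P^2 =
  A: [20/49, 16/49, 13/49]
  B: [13/49, 17/49, 19/49]
  C: [16/49, 16/49, 17/49]
P^3 =
  A: [122/343, 114/343, 107/343]
  B: [107/343, 115/343, 121/343]
  C: [114/343, 114/343, 115/343]

(P^3)[A -> A] = 122/343

Answer: 122/343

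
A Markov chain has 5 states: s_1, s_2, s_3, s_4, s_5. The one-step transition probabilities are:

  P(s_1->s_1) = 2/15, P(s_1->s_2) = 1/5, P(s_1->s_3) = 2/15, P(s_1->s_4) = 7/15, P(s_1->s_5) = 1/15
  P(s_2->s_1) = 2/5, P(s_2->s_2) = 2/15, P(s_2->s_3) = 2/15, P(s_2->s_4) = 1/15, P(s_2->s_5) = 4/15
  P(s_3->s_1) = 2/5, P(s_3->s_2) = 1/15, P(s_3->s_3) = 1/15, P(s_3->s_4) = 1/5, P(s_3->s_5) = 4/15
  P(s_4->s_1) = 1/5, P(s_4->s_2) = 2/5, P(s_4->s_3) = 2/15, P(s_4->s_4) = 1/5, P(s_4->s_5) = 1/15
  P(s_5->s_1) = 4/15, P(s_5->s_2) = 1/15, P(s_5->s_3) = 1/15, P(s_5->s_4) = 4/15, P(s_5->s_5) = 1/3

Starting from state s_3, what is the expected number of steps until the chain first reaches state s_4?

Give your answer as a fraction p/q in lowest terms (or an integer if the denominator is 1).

Let h_i = expected steps to first reach s_4 from state i.
Boundary: h_s_4 = 0.
First-step equations for the other states:
  h_s_1 = 1 + 2/15*h_s_1 + 1/5*h_s_2 + 2/15*h_s_3 + 7/15*h_s_4 + 1/15*h_s_5
  h_s_2 = 1 + 2/5*h_s_1 + 2/15*h_s_2 + 2/15*h_s_3 + 1/15*h_s_4 + 4/15*h_s_5
  h_s_3 = 1 + 2/5*h_s_1 + 1/15*h_s_2 + 1/15*h_s_3 + 1/5*h_s_4 + 4/15*h_s_5
  h_s_5 = 1 + 4/15*h_s_1 + 1/15*h_s_2 + 1/15*h_s_3 + 4/15*h_s_4 + 1/3*h_s_5

Substituting h_s_4 = 0 and rearranging gives the linear system (I - Q) h = 1:
  [13/15, -1/5, -2/15, -1/15] . (h_s_1, h_s_2, h_s_3, h_s_5) = 1
  [-2/5, 13/15, -2/15, -4/15] . (h_s_1, h_s_2, h_s_3, h_s_5) = 1
  [-2/5, -1/15, 14/15, -4/15] . (h_s_1, h_s_2, h_s_3, h_s_5) = 1
  [-4/15, -1/15, -1/15, 2/3] . (h_s_1, h_s_2, h_s_3, h_s_5) = 1

Solving yields:
  h_s_1 = 22155/7582
  h_s_2 = 15600/3791
  h_s_3 = 13650/3791
  h_s_5 = 26085/7582

Starting state is s_3, so the expected hitting time is h_s_3 = 13650/3791.

Answer: 13650/3791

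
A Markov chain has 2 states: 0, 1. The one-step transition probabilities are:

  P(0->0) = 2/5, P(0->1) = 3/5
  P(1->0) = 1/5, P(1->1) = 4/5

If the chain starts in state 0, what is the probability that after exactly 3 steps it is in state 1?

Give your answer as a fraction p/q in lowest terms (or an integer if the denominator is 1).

Computing P^3 by repeated multiplication:
P^1 =
  0: [2/5, 3/5]
  1: [1/5, 4/5]
P^2 =
  0: [7/25, 18/25]
  1: [6/25, 19/25]
P^3 =
  0: [32/125, 93/125]
  1: [31/125, 94/125]

(P^3)[0 -> 1] = 93/125

Answer: 93/125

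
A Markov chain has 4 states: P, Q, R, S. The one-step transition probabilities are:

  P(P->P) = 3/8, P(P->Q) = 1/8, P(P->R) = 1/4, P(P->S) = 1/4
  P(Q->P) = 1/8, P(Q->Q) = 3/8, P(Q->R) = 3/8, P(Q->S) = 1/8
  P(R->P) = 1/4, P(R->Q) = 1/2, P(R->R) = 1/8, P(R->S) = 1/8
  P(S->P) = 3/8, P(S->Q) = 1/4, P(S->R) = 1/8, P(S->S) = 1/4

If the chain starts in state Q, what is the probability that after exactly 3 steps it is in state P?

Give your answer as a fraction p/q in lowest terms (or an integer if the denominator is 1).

Computing P^3 by repeated multiplication:
P^1 =
  P: [3/8, 1/8, 1/4, 1/4]
  Q: [1/8, 3/8, 3/8, 1/8]
  R: [1/4, 1/2, 1/8, 1/8]
  S: [3/8, 1/4, 1/8, 1/4]
P^2 =
  P: [5/16, 9/32, 13/64, 13/64]
  Q: [15/64, 3/8, 15/64, 5/32]
  R: [15/64, 5/16, 9/32, 11/64]
  S: [19/64, 17/64, 15/64, 13/64]
P^3 =
  P: [143/512, 19/64, 15/64, 97/512]
  Q: [129/512, 167/512, 127/512, 89/512]
  R: [67/256, 169/512, 119/512, 45/256]
  S: [143/512, 39/128, 117/512, 3/16]

(P^3)[Q -> P] = 129/512

Answer: 129/512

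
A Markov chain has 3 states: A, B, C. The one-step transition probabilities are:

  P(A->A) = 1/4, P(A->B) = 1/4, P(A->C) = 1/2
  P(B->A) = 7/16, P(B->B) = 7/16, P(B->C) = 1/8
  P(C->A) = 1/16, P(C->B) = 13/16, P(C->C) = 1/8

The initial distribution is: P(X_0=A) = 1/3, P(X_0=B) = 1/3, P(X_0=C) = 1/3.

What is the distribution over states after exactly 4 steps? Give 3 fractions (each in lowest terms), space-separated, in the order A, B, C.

Answer: 4795/16384 7699/16384 1945/8192

Derivation:
Propagating the distribution step by step (d_{t+1} = d_t * P):
d_0 = (A=1/3, B=1/3, C=1/3)
  d_1[A] = 1/3*1/4 + 1/3*7/16 + 1/3*1/16 = 1/4
  d_1[B] = 1/3*1/4 + 1/3*7/16 + 1/3*13/16 = 1/2
  d_1[C] = 1/3*1/2 + 1/3*1/8 + 1/3*1/8 = 1/4
d_1 = (A=1/4, B=1/2, C=1/4)
  d_2[A] = 1/4*1/4 + 1/2*7/16 + 1/4*1/16 = 19/64
  d_2[B] = 1/4*1/4 + 1/2*7/16 + 1/4*13/16 = 31/64
  d_2[C] = 1/4*1/2 + 1/2*1/8 + 1/4*1/8 = 7/32
d_2 = (A=19/64, B=31/64, C=7/32)
  d_3[A] = 19/64*1/4 + 31/64*7/16 + 7/32*1/16 = 307/1024
  d_3[B] = 19/64*1/4 + 31/64*7/16 + 7/32*13/16 = 475/1024
  d_3[C] = 19/64*1/2 + 31/64*1/8 + 7/32*1/8 = 121/512
d_3 = (A=307/1024, B=475/1024, C=121/512)
  d_4[A] = 307/1024*1/4 + 475/1024*7/16 + 121/512*1/16 = 4795/16384
  d_4[B] = 307/1024*1/4 + 475/1024*7/16 + 121/512*13/16 = 7699/16384
  d_4[C] = 307/1024*1/2 + 475/1024*1/8 + 121/512*1/8 = 1945/8192
d_4 = (A=4795/16384, B=7699/16384, C=1945/8192)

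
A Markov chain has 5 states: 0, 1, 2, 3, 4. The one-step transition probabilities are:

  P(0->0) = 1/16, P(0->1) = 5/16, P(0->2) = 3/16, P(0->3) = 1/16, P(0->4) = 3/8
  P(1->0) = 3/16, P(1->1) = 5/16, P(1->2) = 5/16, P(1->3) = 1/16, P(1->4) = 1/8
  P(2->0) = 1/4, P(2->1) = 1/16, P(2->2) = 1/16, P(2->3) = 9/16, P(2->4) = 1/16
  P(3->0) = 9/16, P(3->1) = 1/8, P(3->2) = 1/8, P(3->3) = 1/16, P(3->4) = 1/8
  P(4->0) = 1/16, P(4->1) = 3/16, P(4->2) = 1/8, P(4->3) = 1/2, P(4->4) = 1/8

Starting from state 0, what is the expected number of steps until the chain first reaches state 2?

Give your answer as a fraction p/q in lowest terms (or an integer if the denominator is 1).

Let h_i = expected steps to first reach 2 from state i.
Boundary: h_2 = 0.
First-step equations for the other states:
  h_0 = 1 + 1/16*h_0 + 5/16*h_1 + 3/16*h_2 + 1/16*h_3 + 3/8*h_4
  h_1 = 1 + 3/16*h_0 + 5/16*h_1 + 5/16*h_2 + 1/16*h_3 + 1/8*h_4
  h_3 = 1 + 9/16*h_0 + 1/8*h_1 + 1/8*h_2 + 1/16*h_3 + 1/8*h_4
  h_4 = 1 + 1/16*h_0 + 3/16*h_1 + 1/8*h_2 + 1/2*h_3 + 1/8*h_4

Substituting h_2 = 0 and rearranging gives the linear system (I - Q) h = 1:
  [15/16, -5/16, -1/16, -3/8] . (h_0, h_1, h_3, h_4) = 1
  [-3/16, 11/16, -1/16, -1/8] . (h_0, h_1, h_3, h_4) = 1
  [-9/16, -1/8, 15/16, -1/8] . (h_0, h_1, h_3, h_4) = 1
  [-1/16, -3/16, -1/2, 7/8] . (h_0, h_1, h_3, h_4) = 1

Solving yields:
  h_0 = 2678/525
  h_1 = 2284/525
  h_3 = 572/105
  h_4 = 583/105

Starting state is 0, so the expected hitting time is h_0 = 2678/525.

Answer: 2678/525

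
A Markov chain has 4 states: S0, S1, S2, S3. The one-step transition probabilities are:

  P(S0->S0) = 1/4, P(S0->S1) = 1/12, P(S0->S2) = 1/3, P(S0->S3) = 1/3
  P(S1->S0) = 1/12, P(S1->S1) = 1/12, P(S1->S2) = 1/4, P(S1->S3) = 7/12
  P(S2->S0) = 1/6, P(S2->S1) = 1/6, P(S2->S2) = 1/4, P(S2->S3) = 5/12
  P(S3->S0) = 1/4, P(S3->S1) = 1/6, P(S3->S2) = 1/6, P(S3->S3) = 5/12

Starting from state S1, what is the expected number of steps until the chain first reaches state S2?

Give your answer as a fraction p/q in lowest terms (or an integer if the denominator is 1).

Let h_i = expected steps to first reach S2 from state i.
Boundary: h_S2 = 0.
First-step equations for the other states:
  h_S0 = 1 + 1/4*h_S0 + 1/12*h_S1 + 1/3*h_S2 + 1/3*h_S3
  h_S1 = 1 + 1/12*h_S0 + 1/12*h_S1 + 1/4*h_S2 + 7/12*h_S3
  h_S3 = 1 + 1/4*h_S0 + 1/6*h_S1 + 1/6*h_S2 + 5/12*h_S3

Substituting h_S2 = 0 and rearranging gives the linear system (I - Q) h = 1:
  [3/4, -1/12, -1/3] . (h_S0, h_S1, h_S3) = 1
  [-1/12, 11/12, -7/12] . (h_S0, h_S1, h_S3) = 1
  [-1/4, -1/6, 7/12] . (h_S0, h_S1, h_S3) = 1

Solving yields:
  h_S0 = 516/133
  h_S1 = 584/133
  h_S3 = 88/19

Starting state is S1, so the expected hitting time is h_S1 = 584/133.

Answer: 584/133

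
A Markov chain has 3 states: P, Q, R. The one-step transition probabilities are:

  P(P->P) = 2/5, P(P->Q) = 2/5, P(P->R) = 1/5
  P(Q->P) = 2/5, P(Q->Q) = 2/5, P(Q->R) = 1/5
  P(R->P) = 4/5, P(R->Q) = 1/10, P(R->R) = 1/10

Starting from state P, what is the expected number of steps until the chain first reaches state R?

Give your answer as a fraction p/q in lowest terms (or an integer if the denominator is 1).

Let h_i = expected steps to first reach R from state i.
Boundary: h_R = 0.
First-step equations for the other states:
  h_P = 1 + 2/5*h_P + 2/5*h_Q + 1/5*h_R
  h_Q = 1 + 2/5*h_P + 2/5*h_Q + 1/5*h_R

Substituting h_R = 0 and rearranging gives the linear system (I - Q) h = 1:
  [3/5, -2/5] . (h_P, h_Q) = 1
  [-2/5, 3/5] . (h_P, h_Q) = 1

Solving yields:
  h_P = 5
  h_Q = 5

Starting state is P, so the expected hitting time is h_P = 5.

Answer: 5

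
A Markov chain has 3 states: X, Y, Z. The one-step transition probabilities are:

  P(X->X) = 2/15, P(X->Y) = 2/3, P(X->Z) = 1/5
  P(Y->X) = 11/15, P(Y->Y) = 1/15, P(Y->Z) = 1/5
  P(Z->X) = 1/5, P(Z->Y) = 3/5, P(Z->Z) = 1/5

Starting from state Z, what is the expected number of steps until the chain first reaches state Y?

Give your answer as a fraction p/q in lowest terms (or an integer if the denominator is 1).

Answer: 80/49

Derivation:
Let h_i = expected steps to first reach Y from state i.
Boundary: h_Y = 0.
First-step equations for the other states:
  h_X = 1 + 2/15*h_X + 2/3*h_Y + 1/5*h_Z
  h_Z = 1 + 1/5*h_X + 3/5*h_Y + 1/5*h_Z

Substituting h_Y = 0 and rearranging gives the linear system (I - Q) h = 1:
  [13/15, -1/5] . (h_X, h_Z) = 1
  [-1/5, 4/5] . (h_X, h_Z) = 1

Solving yields:
  h_X = 75/49
  h_Z = 80/49

Starting state is Z, so the expected hitting time is h_Z = 80/49.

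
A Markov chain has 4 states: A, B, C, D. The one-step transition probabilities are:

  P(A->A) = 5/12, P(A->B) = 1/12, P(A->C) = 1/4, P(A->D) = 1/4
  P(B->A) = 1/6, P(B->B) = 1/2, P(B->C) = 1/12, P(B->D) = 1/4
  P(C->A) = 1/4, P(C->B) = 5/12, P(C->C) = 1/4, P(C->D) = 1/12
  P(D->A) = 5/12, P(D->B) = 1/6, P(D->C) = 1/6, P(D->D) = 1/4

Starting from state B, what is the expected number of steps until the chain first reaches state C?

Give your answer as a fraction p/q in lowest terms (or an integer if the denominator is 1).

Answer: 432/67

Derivation:
Let h_i = expected steps to first reach C from state i.
Boundary: h_C = 0.
First-step equations for the other states:
  h_A = 1 + 5/12*h_A + 1/12*h_B + 1/4*h_C + 1/4*h_D
  h_B = 1 + 1/6*h_A + 1/2*h_B + 1/12*h_C + 1/4*h_D
  h_D = 1 + 5/12*h_A + 1/6*h_B + 1/6*h_C + 1/4*h_D

Substituting h_C = 0 and rearranging gives the linear system (I - Q) h = 1:
  [7/12, -1/12, -1/4] . (h_A, h_B, h_D) = 1
  [-1/6, 1/2, -1/4] . (h_A, h_B, h_D) = 1
  [-5/12, -1/6, 3/4] . (h_A, h_B, h_D) = 1

Solving yields:
  h_A = 336/67
  h_B = 432/67
  h_D = 372/67

Starting state is B, so the expected hitting time is h_B = 432/67.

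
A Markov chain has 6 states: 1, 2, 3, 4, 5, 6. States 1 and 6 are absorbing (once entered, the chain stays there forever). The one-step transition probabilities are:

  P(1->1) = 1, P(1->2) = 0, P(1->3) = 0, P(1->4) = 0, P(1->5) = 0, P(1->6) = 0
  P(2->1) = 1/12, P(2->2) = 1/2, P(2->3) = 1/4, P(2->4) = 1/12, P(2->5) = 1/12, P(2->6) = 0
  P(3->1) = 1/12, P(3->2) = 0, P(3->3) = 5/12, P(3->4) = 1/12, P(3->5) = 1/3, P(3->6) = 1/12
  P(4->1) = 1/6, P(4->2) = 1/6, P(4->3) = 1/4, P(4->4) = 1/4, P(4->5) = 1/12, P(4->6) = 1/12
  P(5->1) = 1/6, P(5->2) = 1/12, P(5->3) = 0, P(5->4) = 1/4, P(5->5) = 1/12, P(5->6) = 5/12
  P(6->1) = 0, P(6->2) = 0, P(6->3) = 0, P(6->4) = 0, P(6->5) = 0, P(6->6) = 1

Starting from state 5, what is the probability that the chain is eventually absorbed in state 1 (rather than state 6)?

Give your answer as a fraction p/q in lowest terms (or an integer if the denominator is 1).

Answer: 34/91

Derivation:
Let a_i = P(absorbed in 1 | start in state i).
Boundary conditions: a_1 = 1, a_6 = 0.
For each transient state i, a_i = sum_j P(i->j) * a_j:
  a_2 = 1/12*a_1 + 1/2*a_2 + 1/4*a_3 + 1/12*a_4 + 1/12*a_5 + 0*a_6
  a_3 = 1/12*a_1 + 0*a_2 + 5/12*a_3 + 1/12*a_4 + 1/3*a_5 + 1/12*a_6
  a_4 = 1/6*a_1 + 1/6*a_2 + 1/4*a_3 + 1/4*a_4 + 1/12*a_5 + 1/12*a_6
  a_5 = 1/6*a_1 + 1/12*a_2 + 0*a_3 + 1/4*a_4 + 1/12*a_5 + 5/12*a_6

Substituting a_1 = 1 and a_6 = 0, rearrange to (I - Q) a = r where r[i] = P(i -> 1):
  [1/2, -1/4, -1/12, -1/12] . (a_2, a_3, a_4, a_5) = 1/12
  [0, 7/12, -1/12, -1/3] . (a_2, a_3, a_4, a_5) = 1/12
  [-1/6, -1/4, 3/4, -1/12] . (a_2, a_3, a_4, a_5) = 1/6
  [-1/12, 0, -1/4, 11/12] . (a_2, a_3, a_4, a_5) = 1/6

Solving yields:
  a_2 = 1647/3094
  a_3 = 1335/3094
  a_4 = 1627/3094
  a_5 = 34/91

Starting state is 5, so the absorption probability is a_5 = 34/91.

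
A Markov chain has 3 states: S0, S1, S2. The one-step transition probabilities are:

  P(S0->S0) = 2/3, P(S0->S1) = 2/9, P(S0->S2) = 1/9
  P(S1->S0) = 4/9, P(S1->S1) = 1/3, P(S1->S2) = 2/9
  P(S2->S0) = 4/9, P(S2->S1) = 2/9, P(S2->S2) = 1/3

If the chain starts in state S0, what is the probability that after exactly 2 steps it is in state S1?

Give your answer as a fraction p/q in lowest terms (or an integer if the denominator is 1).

Computing P^2 by repeated multiplication:
P^1 =
  S0: [2/3, 2/9, 1/9]
  S1: [4/9, 1/3, 2/9]
  S2: [4/9, 2/9, 1/3]
P^2 =
  S0: [16/27, 20/81, 13/81]
  S1: [44/81, 7/27, 16/81]
  S2: [44/81, 20/81, 17/81]

(P^2)[S0 -> S1] = 20/81

Answer: 20/81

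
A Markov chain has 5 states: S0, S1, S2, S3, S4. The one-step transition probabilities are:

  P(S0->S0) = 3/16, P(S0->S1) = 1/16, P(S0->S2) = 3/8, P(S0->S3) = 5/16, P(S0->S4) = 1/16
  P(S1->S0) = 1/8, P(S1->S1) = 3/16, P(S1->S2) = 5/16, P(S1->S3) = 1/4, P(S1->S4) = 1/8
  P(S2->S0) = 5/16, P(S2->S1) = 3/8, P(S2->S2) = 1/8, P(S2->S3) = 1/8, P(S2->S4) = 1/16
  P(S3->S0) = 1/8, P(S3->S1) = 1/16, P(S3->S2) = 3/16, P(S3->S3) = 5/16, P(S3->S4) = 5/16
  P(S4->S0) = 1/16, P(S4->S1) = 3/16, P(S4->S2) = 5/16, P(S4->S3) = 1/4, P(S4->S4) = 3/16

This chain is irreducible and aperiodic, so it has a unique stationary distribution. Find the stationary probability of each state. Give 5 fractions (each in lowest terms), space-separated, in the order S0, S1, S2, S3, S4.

Answer: 3584/20799 3775/20799 5125/20799 5102/20799 357/2311

Derivation:
The stationary distribution satisfies pi = pi * P, i.e.:
  pi_S0 = 3/16*pi_S0 + 1/8*pi_S1 + 5/16*pi_S2 + 1/8*pi_S3 + 1/16*pi_S4
  pi_S1 = 1/16*pi_S0 + 3/16*pi_S1 + 3/8*pi_S2 + 1/16*pi_S3 + 3/16*pi_S4
  pi_S2 = 3/8*pi_S0 + 5/16*pi_S1 + 1/8*pi_S2 + 3/16*pi_S3 + 5/16*pi_S4
  pi_S3 = 5/16*pi_S0 + 1/4*pi_S1 + 1/8*pi_S2 + 5/16*pi_S3 + 1/4*pi_S4
  pi_S4 = 1/16*pi_S0 + 1/8*pi_S1 + 1/16*pi_S2 + 5/16*pi_S3 + 3/16*pi_S4
with normalization: pi_S0 + pi_S1 + pi_S2 + pi_S3 + pi_S4 = 1.

Using the first 4 balance equations plus normalization, the linear system A*pi = b is:
  [-13/16, 1/8, 5/16, 1/8, 1/16] . pi = 0
  [1/16, -13/16, 3/8, 1/16, 3/16] . pi = 0
  [3/8, 5/16, -7/8, 3/16, 5/16] . pi = 0
  [5/16, 1/4, 1/8, -11/16, 1/4] . pi = 0
  [1, 1, 1, 1, 1] . pi = 1

Solving yields:
  pi_S0 = 3584/20799
  pi_S1 = 3775/20799
  pi_S2 = 5125/20799
  pi_S3 = 5102/20799
  pi_S4 = 357/2311

Verification (pi * P):
  3584/20799*3/16 + 3775/20799*1/8 + 5125/20799*5/16 + 5102/20799*1/8 + 357/2311*1/16 = 3584/20799 = pi_S0  (ok)
  3584/20799*1/16 + 3775/20799*3/16 + 5125/20799*3/8 + 5102/20799*1/16 + 357/2311*3/16 = 3775/20799 = pi_S1  (ok)
  3584/20799*3/8 + 3775/20799*5/16 + 5125/20799*1/8 + 5102/20799*3/16 + 357/2311*5/16 = 5125/20799 = pi_S2  (ok)
  3584/20799*5/16 + 3775/20799*1/4 + 5125/20799*1/8 + 5102/20799*5/16 + 357/2311*1/4 = 5102/20799 = pi_S3  (ok)
  3584/20799*1/16 + 3775/20799*1/8 + 5125/20799*1/16 + 5102/20799*5/16 + 357/2311*3/16 = 357/2311 = pi_S4  (ok)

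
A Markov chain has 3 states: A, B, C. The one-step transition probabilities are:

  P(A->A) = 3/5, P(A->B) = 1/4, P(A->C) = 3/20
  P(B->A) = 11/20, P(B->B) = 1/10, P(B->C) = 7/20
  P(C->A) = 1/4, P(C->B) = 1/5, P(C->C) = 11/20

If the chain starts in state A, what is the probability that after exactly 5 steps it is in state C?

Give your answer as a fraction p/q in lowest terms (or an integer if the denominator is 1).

Computing P^5 by repeated multiplication:
P^1 =
  A: [3/5, 1/4, 3/20]
  B: [11/20, 1/10, 7/20]
  C: [1/4, 1/5, 11/20]
P^2 =
  A: [107/200, 41/200, 13/50]
  B: [189/400, 87/400, 31/100]
  C: [159/400, 77/400, 41/100]
P^3 =
  A: [399/800, 33/160, 59/200]
  B: [769/1600, 323/1600, 127/400]
  C: [143/320, 321/1600, 141/400]
P^4 =
  A: [7783/16000, 3269/16000, 1237/4000]
  B: [15321/32000, 6523/32000, 2539/8000]
  C: [14931/32000, 6473/32000, 2649/8000]
P^5 =
  A: [30819/64000, 13049/64000, 5033/16000]
  B: [61277/128000, 5211/25600, 10167/32000]
  C: [60671/128000, 25997/128000, 10333/32000]

(P^5)[A -> C] = 5033/16000

Answer: 5033/16000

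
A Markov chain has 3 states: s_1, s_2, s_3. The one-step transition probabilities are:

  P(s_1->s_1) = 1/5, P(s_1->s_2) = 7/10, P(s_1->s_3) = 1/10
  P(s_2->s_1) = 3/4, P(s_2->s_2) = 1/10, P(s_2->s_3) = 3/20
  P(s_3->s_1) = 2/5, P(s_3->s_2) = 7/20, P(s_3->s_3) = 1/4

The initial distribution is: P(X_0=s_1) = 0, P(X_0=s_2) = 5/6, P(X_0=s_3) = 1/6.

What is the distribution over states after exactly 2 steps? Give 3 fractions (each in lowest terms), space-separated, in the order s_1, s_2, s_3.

Propagating the distribution step by step (d_{t+1} = d_t * P):
d_0 = (s_1=0, s_2=5/6, s_3=1/6)
  d_1[s_1] = 0*1/5 + 5/6*3/4 + 1/6*2/5 = 83/120
  d_1[s_2] = 0*7/10 + 5/6*1/10 + 1/6*7/20 = 17/120
  d_1[s_3] = 0*1/10 + 5/6*3/20 + 1/6*1/4 = 1/6
d_1 = (s_1=83/120, s_2=17/120, s_3=1/6)
  d_2[s_1] = 83/120*1/5 + 17/120*3/4 + 1/6*2/5 = 249/800
  d_2[s_2] = 83/120*7/10 + 17/120*1/10 + 1/6*7/20 = 167/300
  d_2[s_3] = 83/120*1/10 + 17/120*3/20 + 1/6*1/4 = 317/2400
d_2 = (s_1=249/800, s_2=167/300, s_3=317/2400)

Answer: 249/800 167/300 317/2400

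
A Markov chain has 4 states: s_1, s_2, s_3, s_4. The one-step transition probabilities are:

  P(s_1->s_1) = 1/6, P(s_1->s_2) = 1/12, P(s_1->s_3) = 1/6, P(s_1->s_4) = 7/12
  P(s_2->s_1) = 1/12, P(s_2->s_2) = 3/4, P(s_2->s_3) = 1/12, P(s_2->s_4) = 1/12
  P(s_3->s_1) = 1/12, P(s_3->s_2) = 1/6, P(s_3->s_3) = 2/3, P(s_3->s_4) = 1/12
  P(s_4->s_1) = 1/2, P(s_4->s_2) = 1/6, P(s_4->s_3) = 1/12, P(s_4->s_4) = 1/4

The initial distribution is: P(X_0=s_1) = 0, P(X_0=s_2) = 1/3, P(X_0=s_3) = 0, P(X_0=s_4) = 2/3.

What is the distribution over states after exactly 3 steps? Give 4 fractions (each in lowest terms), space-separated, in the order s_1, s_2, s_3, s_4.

Answer: 289/1296 305/864 503/2592 149/648

Derivation:
Propagating the distribution step by step (d_{t+1} = d_t * P):
d_0 = (s_1=0, s_2=1/3, s_3=0, s_4=2/3)
  d_1[s_1] = 0*1/6 + 1/3*1/12 + 0*1/12 + 2/3*1/2 = 13/36
  d_1[s_2] = 0*1/12 + 1/3*3/4 + 0*1/6 + 2/3*1/6 = 13/36
  d_1[s_3] = 0*1/6 + 1/3*1/12 + 0*2/3 + 2/3*1/12 = 1/12
  d_1[s_4] = 0*7/12 + 1/3*1/12 + 0*1/12 + 2/3*1/4 = 7/36
d_1 = (s_1=13/36, s_2=13/36, s_3=1/12, s_4=7/36)
  d_2[s_1] = 13/36*1/6 + 13/36*1/12 + 1/12*1/12 + 7/36*1/2 = 7/36
  d_2[s_2] = 13/36*1/12 + 13/36*3/4 + 1/12*1/6 + 7/36*1/6 = 25/72
  d_2[s_3] = 13/36*1/6 + 13/36*1/12 + 1/12*2/3 + 7/36*1/12 = 35/216
  d_2[s_4] = 13/36*7/12 + 13/36*1/12 + 1/12*1/12 + 7/36*1/4 = 8/27
d_2 = (s_1=7/36, s_2=25/72, s_3=35/216, s_4=8/27)
  d_3[s_1] = 7/36*1/6 + 25/72*1/12 + 35/216*1/12 + 8/27*1/2 = 289/1296
  d_3[s_2] = 7/36*1/12 + 25/72*3/4 + 35/216*1/6 + 8/27*1/6 = 305/864
  d_3[s_3] = 7/36*1/6 + 25/72*1/12 + 35/216*2/3 + 8/27*1/12 = 503/2592
  d_3[s_4] = 7/36*7/12 + 25/72*1/12 + 35/216*1/12 + 8/27*1/4 = 149/648
d_3 = (s_1=289/1296, s_2=305/864, s_3=503/2592, s_4=149/648)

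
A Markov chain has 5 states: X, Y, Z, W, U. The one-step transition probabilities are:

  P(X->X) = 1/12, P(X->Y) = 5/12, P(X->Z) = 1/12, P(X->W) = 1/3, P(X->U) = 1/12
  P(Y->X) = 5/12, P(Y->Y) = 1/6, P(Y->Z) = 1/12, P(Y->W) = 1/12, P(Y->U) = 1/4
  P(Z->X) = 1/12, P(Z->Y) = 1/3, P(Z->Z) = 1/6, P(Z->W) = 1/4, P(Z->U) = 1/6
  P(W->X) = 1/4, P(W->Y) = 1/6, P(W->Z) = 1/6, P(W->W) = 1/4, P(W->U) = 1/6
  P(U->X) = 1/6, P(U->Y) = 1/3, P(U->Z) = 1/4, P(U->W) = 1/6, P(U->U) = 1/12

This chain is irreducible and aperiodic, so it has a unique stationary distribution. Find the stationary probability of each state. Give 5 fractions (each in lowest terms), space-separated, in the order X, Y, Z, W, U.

Answer: 115/518 211/777 431/3108 653/3108 35/222

Derivation:
The stationary distribution satisfies pi = pi * P, i.e.:
  pi_X = 1/12*pi_X + 5/12*pi_Y + 1/12*pi_Z + 1/4*pi_W + 1/6*pi_U
  pi_Y = 5/12*pi_X + 1/6*pi_Y + 1/3*pi_Z + 1/6*pi_W + 1/3*pi_U
  pi_Z = 1/12*pi_X + 1/12*pi_Y + 1/6*pi_Z + 1/6*pi_W + 1/4*pi_U
  pi_W = 1/3*pi_X + 1/12*pi_Y + 1/4*pi_Z + 1/4*pi_W + 1/6*pi_U
  pi_U = 1/12*pi_X + 1/4*pi_Y + 1/6*pi_Z + 1/6*pi_W + 1/12*pi_U
with normalization: pi_X + pi_Y + pi_Z + pi_W + pi_U = 1.

Using the first 4 balance equations plus normalization, the linear system A*pi = b is:
  [-11/12, 5/12, 1/12, 1/4, 1/6] . pi = 0
  [5/12, -5/6, 1/3, 1/6, 1/3] . pi = 0
  [1/12, 1/12, -5/6, 1/6, 1/4] . pi = 0
  [1/3, 1/12, 1/4, -3/4, 1/6] . pi = 0
  [1, 1, 1, 1, 1] . pi = 1

Solving yields:
  pi_X = 115/518
  pi_Y = 211/777
  pi_Z = 431/3108
  pi_W = 653/3108
  pi_U = 35/222

Verification (pi * P):
  115/518*1/12 + 211/777*5/12 + 431/3108*1/12 + 653/3108*1/4 + 35/222*1/6 = 115/518 = pi_X  (ok)
  115/518*5/12 + 211/777*1/6 + 431/3108*1/3 + 653/3108*1/6 + 35/222*1/3 = 211/777 = pi_Y  (ok)
  115/518*1/12 + 211/777*1/12 + 431/3108*1/6 + 653/3108*1/6 + 35/222*1/4 = 431/3108 = pi_Z  (ok)
  115/518*1/3 + 211/777*1/12 + 431/3108*1/4 + 653/3108*1/4 + 35/222*1/6 = 653/3108 = pi_W  (ok)
  115/518*1/12 + 211/777*1/4 + 431/3108*1/6 + 653/3108*1/6 + 35/222*1/12 = 35/222 = pi_U  (ok)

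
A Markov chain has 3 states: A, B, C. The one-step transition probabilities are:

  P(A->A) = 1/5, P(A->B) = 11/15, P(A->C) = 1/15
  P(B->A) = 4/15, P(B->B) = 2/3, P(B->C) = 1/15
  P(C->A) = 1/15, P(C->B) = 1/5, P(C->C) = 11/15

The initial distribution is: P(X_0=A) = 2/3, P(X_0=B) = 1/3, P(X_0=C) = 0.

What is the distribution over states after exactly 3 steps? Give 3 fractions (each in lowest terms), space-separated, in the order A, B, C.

Answer: 2314/10125 6386/10125 19/135

Derivation:
Propagating the distribution step by step (d_{t+1} = d_t * P):
d_0 = (A=2/3, B=1/3, C=0)
  d_1[A] = 2/3*1/5 + 1/3*4/15 + 0*1/15 = 2/9
  d_1[B] = 2/3*11/15 + 1/3*2/3 + 0*1/5 = 32/45
  d_1[C] = 2/3*1/15 + 1/3*1/15 + 0*11/15 = 1/15
d_1 = (A=2/9, B=32/45, C=1/15)
  d_2[A] = 2/9*1/5 + 32/45*4/15 + 1/15*1/15 = 161/675
  d_2[B] = 2/9*11/15 + 32/45*2/3 + 1/15*1/5 = 439/675
  d_2[C] = 2/9*1/15 + 32/45*1/15 + 1/15*11/15 = 1/9
d_2 = (A=161/675, B=439/675, C=1/9)
  d_3[A] = 161/675*1/5 + 439/675*4/15 + 1/9*1/15 = 2314/10125
  d_3[B] = 161/675*11/15 + 439/675*2/3 + 1/9*1/5 = 6386/10125
  d_3[C] = 161/675*1/15 + 439/675*1/15 + 1/9*11/15 = 19/135
d_3 = (A=2314/10125, B=6386/10125, C=19/135)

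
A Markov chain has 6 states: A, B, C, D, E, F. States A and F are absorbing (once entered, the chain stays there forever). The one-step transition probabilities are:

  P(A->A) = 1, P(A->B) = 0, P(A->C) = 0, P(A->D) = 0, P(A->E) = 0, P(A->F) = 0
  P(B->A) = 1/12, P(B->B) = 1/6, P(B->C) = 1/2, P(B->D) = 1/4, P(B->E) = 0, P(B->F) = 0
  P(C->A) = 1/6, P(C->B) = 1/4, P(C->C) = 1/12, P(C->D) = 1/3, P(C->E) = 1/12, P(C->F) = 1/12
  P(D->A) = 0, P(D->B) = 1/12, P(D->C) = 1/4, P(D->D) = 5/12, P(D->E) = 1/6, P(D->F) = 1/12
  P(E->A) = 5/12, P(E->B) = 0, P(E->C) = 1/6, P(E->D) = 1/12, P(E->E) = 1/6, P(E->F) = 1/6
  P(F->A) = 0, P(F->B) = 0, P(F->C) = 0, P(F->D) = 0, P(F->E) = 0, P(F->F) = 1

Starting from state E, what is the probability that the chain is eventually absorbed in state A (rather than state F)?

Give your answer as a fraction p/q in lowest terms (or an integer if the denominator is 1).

Let a_i = P(absorbed in A | start in state i).
Boundary conditions: a_A = 1, a_F = 0.
For each transient state i, a_i = sum_j P(i->j) * a_j:
  a_B = 1/12*a_A + 1/6*a_B + 1/2*a_C + 1/4*a_D + 0*a_E + 0*a_F
  a_C = 1/6*a_A + 1/4*a_B + 1/12*a_C + 1/3*a_D + 1/12*a_E + 1/12*a_F
  a_D = 0*a_A + 1/12*a_B + 1/4*a_C + 5/12*a_D + 1/6*a_E + 1/12*a_F
  a_E = 5/12*a_A + 0*a_B + 1/6*a_C + 1/12*a_D + 1/6*a_E + 1/6*a_F

Substituting a_A = 1 and a_F = 0, rearrange to (I - Q) a = r where r[i] = P(i -> A):
  [5/6, -1/2, -1/4, 0] . (a_B, a_C, a_D, a_E) = 1/12
  [-1/4, 11/12, -1/3, -1/12] . (a_B, a_C, a_D, a_E) = 1/6
  [-1/12, -1/4, 7/12, -1/6] . (a_B, a_C, a_D, a_E) = 0
  [0, -1/6, -1/12, 5/6] . (a_B, a_C, a_D, a_E) = 5/12

Solving yields:
  a_B = 244/385
  a_C = 237/385
  a_D = 211/385
  a_E = 261/385

Starting state is E, so the absorption probability is a_E = 261/385.

Answer: 261/385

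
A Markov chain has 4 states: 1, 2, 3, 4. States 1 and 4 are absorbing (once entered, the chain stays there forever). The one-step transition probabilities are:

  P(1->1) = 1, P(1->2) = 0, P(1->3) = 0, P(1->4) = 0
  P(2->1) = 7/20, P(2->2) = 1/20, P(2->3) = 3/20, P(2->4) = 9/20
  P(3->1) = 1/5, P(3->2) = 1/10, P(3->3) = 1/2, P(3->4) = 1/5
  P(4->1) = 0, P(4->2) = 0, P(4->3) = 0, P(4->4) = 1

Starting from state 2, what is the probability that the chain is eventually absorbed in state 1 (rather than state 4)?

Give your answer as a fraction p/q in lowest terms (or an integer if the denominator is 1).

Answer: 41/92

Derivation:
Let a_i = P(absorbed in 1 | start in state i).
Boundary conditions: a_1 = 1, a_4 = 0.
For each transient state i, a_i = sum_j P(i->j) * a_j:
  a_2 = 7/20*a_1 + 1/20*a_2 + 3/20*a_3 + 9/20*a_4
  a_3 = 1/5*a_1 + 1/10*a_2 + 1/2*a_3 + 1/5*a_4

Substituting a_1 = 1 and a_4 = 0, rearrange to (I - Q) a = r where r[i] = P(i -> 1):
  [19/20, -3/20] . (a_2, a_3) = 7/20
  [-1/10, 1/2] . (a_2, a_3) = 1/5

Solving yields:
  a_2 = 41/92
  a_3 = 45/92

Starting state is 2, so the absorption probability is a_2 = 41/92.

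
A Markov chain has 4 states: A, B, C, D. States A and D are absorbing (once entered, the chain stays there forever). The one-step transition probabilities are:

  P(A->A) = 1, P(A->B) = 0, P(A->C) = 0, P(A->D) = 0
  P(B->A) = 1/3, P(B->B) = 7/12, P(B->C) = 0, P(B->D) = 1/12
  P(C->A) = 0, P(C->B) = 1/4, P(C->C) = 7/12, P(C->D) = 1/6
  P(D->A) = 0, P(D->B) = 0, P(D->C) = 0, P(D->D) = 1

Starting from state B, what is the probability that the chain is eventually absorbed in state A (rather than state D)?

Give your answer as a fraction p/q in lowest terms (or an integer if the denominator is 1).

Let a_i = P(absorbed in A | start in state i).
Boundary conditions: a_A = 1, a_D = 0.
For each transient state i, a_i = sum_j P(i->j) * a_j:
  a_B = 1/3*a_A + 7/12*a_B + 0*a_C + 1/12*a_D
  a_C = 0*a_A + 1/4*a_B + 7/12*a_C + 1/6*a_D

Substituting a_A = 1 and a_D = 0, rearrange to (I - Q) a = r where r[i] = P(i -> A):
  [5/12, 0] . (a_B, a_C) = 1/3
  [-1/4, 5/12] . (a_B, a_C) = 0

Solving yields:
  a_B = 4/5
  a_C = 12/25

Starting state is B, so the absorption probability is a_B = 4/5.

Answer: 4/5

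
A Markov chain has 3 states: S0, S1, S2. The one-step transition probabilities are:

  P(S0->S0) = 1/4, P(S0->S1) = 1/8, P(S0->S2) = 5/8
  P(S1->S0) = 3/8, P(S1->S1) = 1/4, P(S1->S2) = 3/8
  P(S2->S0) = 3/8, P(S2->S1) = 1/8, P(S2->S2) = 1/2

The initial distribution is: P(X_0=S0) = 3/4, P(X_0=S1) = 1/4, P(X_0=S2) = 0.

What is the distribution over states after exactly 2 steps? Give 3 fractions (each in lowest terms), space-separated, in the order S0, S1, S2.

Answer: 87/256 37/256 33/64

Derivation:
Propagating the distribution step by step (d_{t+1} = d_t * P):
d_0 = (S0=3/4, S1=1/4, S2=0)
  d_1[S0] = 3/4*1/4 + 1/4*3/8 + 0*3/8 = 9/32
  d_1[S1] = 3/4*1/8 + 1/4*1/4 + 0*1/8 = 5/32
  d_1[S2] = 3/4*5/8 + 1/4*3/8 + 0*1/2 = 9/16
d_1 = (S0=9/32, S1=5/32, S2=9/16)
  d_2[S0] = 9/32*1/4 + 5/32*3/8 + 9/16*3/8 = 87/256
  d_2[S1] = 9/32*1/8 + 5/32*1/4 + 9/16*1/8 = 37/256
  d_2[S2] = 9/32*5/8 + 5/32*3/8 + 9/16*1/2 = 33/64
d_2 = (S0=87/256, S1=37/256, S2=33/64)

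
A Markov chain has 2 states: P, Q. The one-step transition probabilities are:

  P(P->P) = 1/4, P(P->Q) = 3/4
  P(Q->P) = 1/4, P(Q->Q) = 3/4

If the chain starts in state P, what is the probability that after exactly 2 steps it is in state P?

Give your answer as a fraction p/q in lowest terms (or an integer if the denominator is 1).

Computing P^2 by repeated multiplication:
P^1 =
  P: [1/4, 3/4]
  Q: [1/4, 3/4]
P^2 =
  P: [1/4, 3/4]
  Q: [1/4, 3/4]

(P^2)[P -> P] = 1/4

Answer: 1/4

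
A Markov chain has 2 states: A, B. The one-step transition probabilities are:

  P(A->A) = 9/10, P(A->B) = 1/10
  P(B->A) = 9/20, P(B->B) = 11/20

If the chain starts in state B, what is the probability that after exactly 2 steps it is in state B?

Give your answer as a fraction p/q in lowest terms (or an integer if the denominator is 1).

Answer: 139/400

Derivation:
Computing P^2 by repeated multiplication:
P^1 =
  A: [9/10, 1/10]
  B: [9/20, 11/20]
P^2 =
  A: [171/200, 29/200]
  B: [261/400, 139/400]

(P^2)[B -> B] = 139/400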